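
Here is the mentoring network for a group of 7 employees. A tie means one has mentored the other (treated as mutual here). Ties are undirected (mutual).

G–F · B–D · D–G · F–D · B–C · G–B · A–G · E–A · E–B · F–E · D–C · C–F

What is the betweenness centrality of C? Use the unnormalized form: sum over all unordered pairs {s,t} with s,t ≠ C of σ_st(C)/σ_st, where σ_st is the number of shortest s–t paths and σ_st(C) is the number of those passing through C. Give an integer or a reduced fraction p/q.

1/4

Pairs whose geodesics pass through C — B–F: 1/4.
All other pairs contribute 0.
Summing the contributions gives betweenness(C) = 1/4.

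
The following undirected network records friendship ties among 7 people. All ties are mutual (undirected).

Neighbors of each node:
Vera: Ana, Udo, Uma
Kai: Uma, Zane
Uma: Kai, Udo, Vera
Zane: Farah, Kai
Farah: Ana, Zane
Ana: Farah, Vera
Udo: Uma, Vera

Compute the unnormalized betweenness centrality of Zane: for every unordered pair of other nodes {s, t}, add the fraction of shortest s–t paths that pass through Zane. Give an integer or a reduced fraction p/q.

2

Pairs whose geodesics pass through Zane — Kai–Ana: 1/2; Kai–Farah: 1; Uma–Farah: 1/2.
All other pairs contribute 0.
Summing the contributions gives betweenness(Zane) = 2.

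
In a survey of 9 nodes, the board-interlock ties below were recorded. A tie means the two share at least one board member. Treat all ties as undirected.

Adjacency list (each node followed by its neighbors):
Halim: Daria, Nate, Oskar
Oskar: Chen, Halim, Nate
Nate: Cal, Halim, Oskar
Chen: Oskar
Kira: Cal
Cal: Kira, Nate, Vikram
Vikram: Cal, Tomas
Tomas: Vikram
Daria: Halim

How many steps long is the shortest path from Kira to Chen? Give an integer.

4

One shortest route is Kira – Cal – Nate – Oskar – Chen, which uses 4 edges, and at distance 3 from Kira we only reach {Halim, Oskar, Tomas}, which does not include Chen. So d(Kira,Chen) = 4.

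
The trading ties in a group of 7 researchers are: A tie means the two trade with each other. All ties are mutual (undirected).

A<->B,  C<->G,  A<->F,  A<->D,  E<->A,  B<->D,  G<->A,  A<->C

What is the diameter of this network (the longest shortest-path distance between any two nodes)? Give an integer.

2

Eccentricity of each node (its greatest distance to any other): A:1, B:2, C:2, D:2, E:2, F:2, G:2.
The maximum eccentricity is 2, realized for instance by the pair B–E via B – A – E. So the diameter is 2.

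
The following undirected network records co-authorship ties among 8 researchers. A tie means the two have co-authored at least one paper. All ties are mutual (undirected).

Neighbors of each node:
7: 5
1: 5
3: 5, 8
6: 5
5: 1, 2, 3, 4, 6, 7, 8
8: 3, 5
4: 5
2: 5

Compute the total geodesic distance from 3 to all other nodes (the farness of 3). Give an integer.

Distances from 3: 1:2, 2:2, 4:2, 5:1, 6:2, 7:2, 8:1.
Sum = 2 + 2 + 2 + 1 + 2 + 2 + 1 = 12.

12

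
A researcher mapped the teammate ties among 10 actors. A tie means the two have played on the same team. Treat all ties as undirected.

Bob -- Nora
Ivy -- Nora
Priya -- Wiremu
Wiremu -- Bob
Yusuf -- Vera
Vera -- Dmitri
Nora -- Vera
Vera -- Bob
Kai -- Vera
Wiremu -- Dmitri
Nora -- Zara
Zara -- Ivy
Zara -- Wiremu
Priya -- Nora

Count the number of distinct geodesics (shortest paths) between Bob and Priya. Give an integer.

The shortest distance is 2. The length-2 paths are: Bob–Nora–Priya; Bob–Wiremu–Priya.
That gives 2 distinct shortest paths.

2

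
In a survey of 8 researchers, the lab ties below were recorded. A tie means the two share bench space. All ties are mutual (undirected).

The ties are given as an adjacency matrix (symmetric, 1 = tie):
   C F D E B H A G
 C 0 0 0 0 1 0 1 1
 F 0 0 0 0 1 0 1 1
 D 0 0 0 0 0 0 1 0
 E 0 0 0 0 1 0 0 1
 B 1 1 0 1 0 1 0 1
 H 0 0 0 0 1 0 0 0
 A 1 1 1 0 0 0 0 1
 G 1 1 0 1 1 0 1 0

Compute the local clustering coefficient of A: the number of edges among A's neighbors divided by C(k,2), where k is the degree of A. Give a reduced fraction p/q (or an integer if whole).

A's neighbors: C, D, F, and G (k = 4).
Possible neighbor pairs: C(4,2) = 6. Edges among them: C–G, F–G → e = 2.
Clustering(A) = 2/6 = 1/3.

1/3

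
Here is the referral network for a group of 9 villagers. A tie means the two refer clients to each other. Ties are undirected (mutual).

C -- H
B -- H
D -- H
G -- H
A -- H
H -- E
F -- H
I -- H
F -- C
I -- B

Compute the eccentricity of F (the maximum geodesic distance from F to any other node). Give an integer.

Distances from F: A:2, B:2, C:1, D:2, E:2, G:2, H:1, I:2.
The largest is 2 (to D, I, A, B, G, and E), so the eccentricity of F is 2.

2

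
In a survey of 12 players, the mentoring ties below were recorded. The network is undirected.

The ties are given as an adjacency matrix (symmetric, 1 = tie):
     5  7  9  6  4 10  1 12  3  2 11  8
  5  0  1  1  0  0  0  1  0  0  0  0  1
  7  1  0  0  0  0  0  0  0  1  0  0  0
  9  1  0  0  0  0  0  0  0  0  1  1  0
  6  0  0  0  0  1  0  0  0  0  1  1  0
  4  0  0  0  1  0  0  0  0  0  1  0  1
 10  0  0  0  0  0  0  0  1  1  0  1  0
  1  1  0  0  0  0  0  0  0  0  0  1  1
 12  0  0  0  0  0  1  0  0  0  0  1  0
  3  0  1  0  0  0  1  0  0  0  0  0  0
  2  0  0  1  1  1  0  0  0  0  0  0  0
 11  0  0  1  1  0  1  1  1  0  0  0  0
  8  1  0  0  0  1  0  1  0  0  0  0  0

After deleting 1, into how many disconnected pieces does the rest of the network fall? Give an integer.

1

1's neighbors (5, 8, and 11) remain reachable from one another through other ties, so the rest of the network stays in one piece.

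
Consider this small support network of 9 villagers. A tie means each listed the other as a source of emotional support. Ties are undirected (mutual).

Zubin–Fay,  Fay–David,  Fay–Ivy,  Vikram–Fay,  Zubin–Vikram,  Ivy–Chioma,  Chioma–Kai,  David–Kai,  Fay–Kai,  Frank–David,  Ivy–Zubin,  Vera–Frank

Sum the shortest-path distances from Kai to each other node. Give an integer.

14

Distances from Kai: Chioma:1, David:1, Fay:1, Frank:2, Ivy:2, Vera:3, Vikram:2, Zubin:2.
Sum = 1 + 1 + 1 + 2 + 2 + 3 + 2 + 2 = 14.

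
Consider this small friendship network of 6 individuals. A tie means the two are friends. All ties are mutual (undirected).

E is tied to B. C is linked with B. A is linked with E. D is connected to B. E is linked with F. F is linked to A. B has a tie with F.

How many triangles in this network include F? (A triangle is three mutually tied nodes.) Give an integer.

2

F's neighbors: A, B, and E.
Neighbor pairs that are themselves tied: F–A–E; F–B–E. Each forms one triangle with F, for 2 in total.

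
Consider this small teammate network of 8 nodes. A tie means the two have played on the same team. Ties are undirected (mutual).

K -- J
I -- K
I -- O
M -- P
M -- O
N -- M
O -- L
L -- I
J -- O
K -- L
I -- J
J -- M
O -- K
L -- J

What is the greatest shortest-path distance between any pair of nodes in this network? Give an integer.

Eccentricity of each node (its greatest distance to any other): I:3, J:2, K:3, L:3, M:2, N:3, O:2, P:3.
The maximum eccentricity is 3, realized for instance by the pair N–K via N – M – O – K. So the diameter is 3.

3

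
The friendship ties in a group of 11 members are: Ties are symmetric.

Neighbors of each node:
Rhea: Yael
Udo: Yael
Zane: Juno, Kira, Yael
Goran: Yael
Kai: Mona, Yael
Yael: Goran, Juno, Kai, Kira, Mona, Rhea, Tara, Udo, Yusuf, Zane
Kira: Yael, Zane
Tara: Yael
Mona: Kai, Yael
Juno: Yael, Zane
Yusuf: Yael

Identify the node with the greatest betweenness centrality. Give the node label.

Yael

Unnormalized betweenness of each node: Goran:0, Juno:0, Kai:0, Kira:0, Mona:0, Rhea:0, Tara:0, Udo:0, Yael:83/2, Yusuf:0, Zane:1/2.
Yael has the largest value, 83/2, making it the main broker — the node through which the most shortest paths run.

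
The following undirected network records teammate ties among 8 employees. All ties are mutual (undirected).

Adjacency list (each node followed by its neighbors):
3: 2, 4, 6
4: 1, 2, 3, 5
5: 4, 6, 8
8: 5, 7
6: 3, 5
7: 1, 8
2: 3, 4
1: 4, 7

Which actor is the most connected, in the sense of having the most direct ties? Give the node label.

4

Degrees — 1:2, 2:2, 3:3, 4:4, 5:3, 6:2, 7:2, 8:2.
The maximum is 4, attained only by 4.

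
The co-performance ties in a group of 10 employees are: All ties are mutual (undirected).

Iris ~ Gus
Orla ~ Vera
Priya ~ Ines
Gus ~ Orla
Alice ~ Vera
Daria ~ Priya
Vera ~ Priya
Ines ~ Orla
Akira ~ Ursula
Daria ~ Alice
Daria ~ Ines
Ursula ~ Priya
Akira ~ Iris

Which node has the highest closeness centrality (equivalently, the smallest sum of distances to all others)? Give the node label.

Farness (sum of distances to all others) for each node — Akira:22, Alice:22, Daria:19, Gus:20, Ines:17, Iris:23, Orla:17, Priya:16, Ursula:19, Vera:17.
The smallest farness is 16, for Priya, so Priya has the highest closeness.

Priya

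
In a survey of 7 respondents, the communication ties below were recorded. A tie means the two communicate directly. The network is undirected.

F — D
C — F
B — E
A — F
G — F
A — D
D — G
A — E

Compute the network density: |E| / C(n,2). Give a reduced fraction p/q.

8/21

There are 8 edges and 7 nodes, so the maximum possible is C(7,2) = 21.
Density = 8/21.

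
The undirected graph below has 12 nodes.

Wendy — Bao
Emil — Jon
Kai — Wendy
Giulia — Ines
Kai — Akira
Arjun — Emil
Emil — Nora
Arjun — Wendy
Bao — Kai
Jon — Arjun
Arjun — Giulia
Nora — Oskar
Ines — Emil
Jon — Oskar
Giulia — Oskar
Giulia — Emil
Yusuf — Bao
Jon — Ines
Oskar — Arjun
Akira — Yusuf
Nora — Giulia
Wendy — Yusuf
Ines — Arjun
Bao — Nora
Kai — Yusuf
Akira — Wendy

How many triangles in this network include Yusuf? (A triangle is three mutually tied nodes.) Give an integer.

5

Yusuf's neighbors: Akira, Bao, Kai, and Wendy.
Neighbor pairs that are themselves tied: Yusuf–Akira–Kai; Yusuf–Akira–Wendy; Yusuf–Bao–Kai; Yusuf–Bao–Wendy; Yusuf–Kai–Wendy. Each forms one triangle with Yusuf, for 5 in total.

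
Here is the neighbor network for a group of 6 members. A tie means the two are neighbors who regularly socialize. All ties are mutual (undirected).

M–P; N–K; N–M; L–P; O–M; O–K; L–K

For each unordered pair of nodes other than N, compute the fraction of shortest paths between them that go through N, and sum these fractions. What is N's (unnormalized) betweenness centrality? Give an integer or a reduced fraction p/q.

Pairs whose geodesics pass through N — K–M: 1/2.
All other pairs contribute 0.
Summing the contributions gives betweenness(N) = 1/2.

1/2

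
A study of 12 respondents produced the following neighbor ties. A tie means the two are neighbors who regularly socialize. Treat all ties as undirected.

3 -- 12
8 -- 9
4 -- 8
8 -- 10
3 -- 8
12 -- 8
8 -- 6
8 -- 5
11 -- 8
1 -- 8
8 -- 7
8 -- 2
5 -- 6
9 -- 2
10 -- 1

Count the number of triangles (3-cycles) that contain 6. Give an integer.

6's neighbors: 5 and 8.
Neighbor pairs that are themselves tied: 6–5–8. Each forms one triangle with 6, for 1 in total.

1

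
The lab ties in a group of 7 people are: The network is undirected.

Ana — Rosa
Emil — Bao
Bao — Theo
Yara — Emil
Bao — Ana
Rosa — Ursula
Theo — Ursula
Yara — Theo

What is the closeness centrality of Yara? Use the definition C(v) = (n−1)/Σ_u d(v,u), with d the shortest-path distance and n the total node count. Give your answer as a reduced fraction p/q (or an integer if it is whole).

Distances from Yara: Ana:3, Bao:2, Emil:1, Rosa:3, Theo:1, Ursula:2. Sum = 12.
n = 7, so closeness = 6/12 = 1/2.

1/2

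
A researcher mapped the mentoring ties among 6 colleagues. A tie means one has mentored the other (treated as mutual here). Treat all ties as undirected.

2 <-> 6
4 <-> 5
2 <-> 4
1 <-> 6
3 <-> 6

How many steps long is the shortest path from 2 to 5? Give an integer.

One shortest route is 2 – 4 – 5, which uses 2 edges, and 2 and 5 are not directly tied, so nothing shorter exists. So d(2,5) = 2.

2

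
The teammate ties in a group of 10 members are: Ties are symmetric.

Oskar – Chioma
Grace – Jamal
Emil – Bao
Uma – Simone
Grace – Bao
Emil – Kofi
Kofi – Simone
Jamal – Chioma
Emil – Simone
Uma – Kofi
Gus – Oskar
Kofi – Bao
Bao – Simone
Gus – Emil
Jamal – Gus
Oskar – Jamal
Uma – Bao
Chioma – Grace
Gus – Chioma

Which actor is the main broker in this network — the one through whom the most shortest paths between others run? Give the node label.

Bao

Unnormalized betweenness of each node: Bao:139/15, Chioma:23/15, Emil:134/15, Grace:106/15, Gus:119/15, Jamal:23/15, Kofi:13/15, Oskar:0, Simone:13/15, Uma:0.
Bao has the largest value, 139/15, making it the main broker — the node through which the most shortest paths run.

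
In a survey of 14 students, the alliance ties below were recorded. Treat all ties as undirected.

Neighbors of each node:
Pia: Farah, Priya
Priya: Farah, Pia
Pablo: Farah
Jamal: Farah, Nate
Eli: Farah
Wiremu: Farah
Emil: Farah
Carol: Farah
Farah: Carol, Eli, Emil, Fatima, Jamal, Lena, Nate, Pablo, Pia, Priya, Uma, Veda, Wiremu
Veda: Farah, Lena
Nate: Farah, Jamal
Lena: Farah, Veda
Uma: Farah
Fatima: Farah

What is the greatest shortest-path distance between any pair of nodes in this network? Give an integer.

Eccentricity of each node (its greatest distance to any other): Carol:2, Eli:2, Emil:2, Farah:1, Fatima:2, Jamal:2, Lena:2, Nate:2, Pablo:2, Pia:2, Priya:2, Uma:2, Veda:2, Wiremu:2.
The maximum eccentricity is 2, realized for instance by the pair Nate–Uma via Nate – Farah – Uma. So the diameter is 2.

2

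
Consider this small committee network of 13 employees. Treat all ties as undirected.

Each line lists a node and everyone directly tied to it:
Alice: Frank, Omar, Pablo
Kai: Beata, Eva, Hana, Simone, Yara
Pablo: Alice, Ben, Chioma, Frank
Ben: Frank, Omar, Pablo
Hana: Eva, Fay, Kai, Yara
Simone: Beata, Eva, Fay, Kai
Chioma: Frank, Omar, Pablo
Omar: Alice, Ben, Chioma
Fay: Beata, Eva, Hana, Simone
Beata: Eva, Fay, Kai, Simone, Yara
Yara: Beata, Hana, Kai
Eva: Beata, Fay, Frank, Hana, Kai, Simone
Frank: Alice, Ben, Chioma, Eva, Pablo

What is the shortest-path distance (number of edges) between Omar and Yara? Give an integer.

One shortest route is Omar – Ben – Frank – Eva – Beata – Yara, which uses 5 edges, and at distance 4 from Omar we only reach {Beata, Fay, Hana, Kai, Simone}, which does not include Yara. So d(Omar,Yara) = 5.

5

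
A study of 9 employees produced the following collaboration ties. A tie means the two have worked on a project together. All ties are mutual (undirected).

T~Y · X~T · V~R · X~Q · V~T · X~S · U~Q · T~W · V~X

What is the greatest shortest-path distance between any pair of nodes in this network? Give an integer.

Eccentricity of each node (its greatest distance to any other): Q:3, R:4, S:3, T:3, U:4, V:3, W:4, X:2, Y:4.
The maximum eccentricity is 4, realized for instance by the pair W–U via W – T – X – Q – U. So the diameter is 4.

4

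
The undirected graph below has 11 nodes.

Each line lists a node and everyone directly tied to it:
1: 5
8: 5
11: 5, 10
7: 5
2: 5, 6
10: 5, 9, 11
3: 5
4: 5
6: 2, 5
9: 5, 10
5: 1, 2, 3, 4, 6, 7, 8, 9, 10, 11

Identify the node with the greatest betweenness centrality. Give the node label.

5

Unnormalized betweenness of each node: 1:0, 2:0, 3:0, 4:0, 5:83/2, 6:0, 7:0, 8:0, 9:0, 10:1/2, 11:0.
5 has the largest value, 83/2, making it the main broker — the node through which the most shortest paths run.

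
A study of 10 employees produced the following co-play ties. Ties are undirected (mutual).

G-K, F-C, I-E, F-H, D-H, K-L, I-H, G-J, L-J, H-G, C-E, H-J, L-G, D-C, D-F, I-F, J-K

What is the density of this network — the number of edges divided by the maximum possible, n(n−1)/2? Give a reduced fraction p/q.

There are 17 edges and 10 nodes, so the maximum possible is C(10,2) = 45.
Density = 17/45.

17/45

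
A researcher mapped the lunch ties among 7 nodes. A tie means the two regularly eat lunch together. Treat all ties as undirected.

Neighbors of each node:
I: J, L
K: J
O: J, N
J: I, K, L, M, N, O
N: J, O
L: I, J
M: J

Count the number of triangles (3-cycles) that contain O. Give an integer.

O's neighbors: J and N.
Neighbor pairs that are themselves tied: O–J–N. Each forms one triangle with O, for 1 in total.

1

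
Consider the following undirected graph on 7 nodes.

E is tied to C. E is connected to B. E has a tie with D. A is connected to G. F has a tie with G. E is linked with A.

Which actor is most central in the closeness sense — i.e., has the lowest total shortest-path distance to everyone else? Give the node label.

E

Farness (sum of distances to all others) for each node — A:10, B:14, C:14, D:14, E:9, F:18, G:13.
The smallest farness is 9, for E, so E has the highest closeness.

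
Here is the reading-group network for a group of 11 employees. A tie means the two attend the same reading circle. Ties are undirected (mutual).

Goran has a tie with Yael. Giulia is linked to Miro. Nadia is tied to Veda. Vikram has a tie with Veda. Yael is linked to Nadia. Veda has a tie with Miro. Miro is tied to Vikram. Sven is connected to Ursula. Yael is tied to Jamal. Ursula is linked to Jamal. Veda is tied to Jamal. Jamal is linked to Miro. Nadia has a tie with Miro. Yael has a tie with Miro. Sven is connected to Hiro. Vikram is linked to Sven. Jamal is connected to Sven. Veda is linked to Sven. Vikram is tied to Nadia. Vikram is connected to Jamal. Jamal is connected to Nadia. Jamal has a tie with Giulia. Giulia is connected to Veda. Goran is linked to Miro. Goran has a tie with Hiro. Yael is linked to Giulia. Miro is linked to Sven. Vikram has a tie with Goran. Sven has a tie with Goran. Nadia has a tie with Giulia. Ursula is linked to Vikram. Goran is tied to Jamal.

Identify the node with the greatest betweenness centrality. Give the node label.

Unnormalized betweenness of each node: Giulia:1/4, Goran:49/12, Hiro:0, Jamal:79/12, Miro:37/12, Nadia:3/4, Sven:23/4, Ursula:0, Veda:9/8, Vikram:5/2, Yael:7/8.
Jamal has the largest value, 79/12, making it the main broker — the node through which the most shortest paths run.

Jamal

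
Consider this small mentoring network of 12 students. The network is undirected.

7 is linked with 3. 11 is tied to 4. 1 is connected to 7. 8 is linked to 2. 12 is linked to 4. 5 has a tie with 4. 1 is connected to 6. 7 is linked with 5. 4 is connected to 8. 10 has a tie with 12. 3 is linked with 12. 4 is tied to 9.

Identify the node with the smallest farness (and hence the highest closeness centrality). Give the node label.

Farness (sum of distances to all others) for each node — 1:33, 2:38, 3:26, 4:20, 5:23, 6:43, 7:25, 8:28, 9:30, 10:33, 11:30, 12:23.
The smallest farness is 20, for 4, so 4 has the highest closeness.

4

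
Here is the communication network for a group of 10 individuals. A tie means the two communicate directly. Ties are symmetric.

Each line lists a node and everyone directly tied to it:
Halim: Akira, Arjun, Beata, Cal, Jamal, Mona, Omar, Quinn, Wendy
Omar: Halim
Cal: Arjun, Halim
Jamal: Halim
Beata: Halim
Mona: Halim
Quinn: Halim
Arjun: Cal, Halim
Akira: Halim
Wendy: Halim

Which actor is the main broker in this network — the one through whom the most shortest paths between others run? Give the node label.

Unnormalized betweenness of each node: Akira:0, Arjun:0, Beata:0, Cal:0, Halim:35, Jamal:0, Mona:0, Omar:0, Quinn:0, Wendy:0.
Halim has the largest value, 35, making it the main broker — the node through which the most shortest paths run.

Halim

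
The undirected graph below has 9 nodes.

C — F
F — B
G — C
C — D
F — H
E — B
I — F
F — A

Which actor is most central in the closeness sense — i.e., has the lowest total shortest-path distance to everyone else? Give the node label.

Farness (sum of distances to all others) for each node — A:18, B:16, C:14, D:21, E:23, F:11, G:21, H:18, I:18.
The smallest farness is 11, for F, so F has the highest closeness.

F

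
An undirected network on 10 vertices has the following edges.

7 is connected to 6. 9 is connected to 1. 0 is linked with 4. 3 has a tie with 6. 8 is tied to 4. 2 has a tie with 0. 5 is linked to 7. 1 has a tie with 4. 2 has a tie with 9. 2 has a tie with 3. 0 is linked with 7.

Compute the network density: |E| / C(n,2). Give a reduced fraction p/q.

There are 11 edges and 10 nodes, so the maximum possible is C(10,2) = 45.
Density = 11/45.

11/45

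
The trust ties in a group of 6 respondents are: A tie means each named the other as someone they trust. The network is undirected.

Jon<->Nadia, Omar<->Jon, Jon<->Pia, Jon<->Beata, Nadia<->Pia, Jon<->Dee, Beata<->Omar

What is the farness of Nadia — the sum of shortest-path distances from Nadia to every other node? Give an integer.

8

Distances from Nadia: Beata:2, Dee:2, Jon:1, Omar:2, Pia:1.
Sum = 2 + 2 + 1 + 2 + 1 = 8.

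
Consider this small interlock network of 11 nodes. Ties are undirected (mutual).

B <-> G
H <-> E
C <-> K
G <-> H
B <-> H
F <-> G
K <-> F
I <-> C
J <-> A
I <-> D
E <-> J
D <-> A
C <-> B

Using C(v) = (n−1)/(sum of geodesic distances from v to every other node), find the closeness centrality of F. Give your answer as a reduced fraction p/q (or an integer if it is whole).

Distances from F: A:5, B:2, C:2, D:4, E:3, G:1, H:2, I:3, J:4, K:1. Sum = 27.
n = 11, so closeness = 10/27.

10/27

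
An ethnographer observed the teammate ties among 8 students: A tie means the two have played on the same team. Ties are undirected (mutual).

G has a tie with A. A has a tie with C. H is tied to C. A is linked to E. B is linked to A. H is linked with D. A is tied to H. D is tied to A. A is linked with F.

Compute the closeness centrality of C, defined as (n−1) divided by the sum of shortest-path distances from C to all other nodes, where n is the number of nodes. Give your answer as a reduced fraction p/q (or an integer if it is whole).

Distances from C: A:1, B:2, D:2, E:2, F:2, G:2, H:1. Sum = 12.
n = 8, so closeness = 7/12.

7/12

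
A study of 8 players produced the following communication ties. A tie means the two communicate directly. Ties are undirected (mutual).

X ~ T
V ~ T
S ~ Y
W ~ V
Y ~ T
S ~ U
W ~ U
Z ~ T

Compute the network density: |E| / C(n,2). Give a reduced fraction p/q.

There are 8 edges and 8 nodes, so the maximum possible is C(8,2) = 28.
Density = 8/28 = 2/7.

2/7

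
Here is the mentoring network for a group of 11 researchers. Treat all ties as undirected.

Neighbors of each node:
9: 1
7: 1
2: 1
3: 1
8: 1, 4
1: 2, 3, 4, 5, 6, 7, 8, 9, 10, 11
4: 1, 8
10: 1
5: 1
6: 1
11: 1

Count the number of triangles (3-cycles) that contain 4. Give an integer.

1

4's neighbors: 1 and 8.
Neighbor pairs that are themselves tied: 4–1–8. Each forms one triangle with 4, for 1 in total.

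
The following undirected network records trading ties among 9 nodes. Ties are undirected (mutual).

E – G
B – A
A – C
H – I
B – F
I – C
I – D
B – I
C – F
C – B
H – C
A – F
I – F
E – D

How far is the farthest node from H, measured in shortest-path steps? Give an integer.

4

Distances from H: A:2, B:2, C:1, D:2, E:3, F:2, G:4, I:1.
The largest is 4 (to G), so the eccentricity of H is 4.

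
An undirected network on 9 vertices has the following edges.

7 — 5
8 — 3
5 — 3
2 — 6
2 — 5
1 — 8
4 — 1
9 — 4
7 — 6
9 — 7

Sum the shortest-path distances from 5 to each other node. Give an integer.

Distances from 5: 1:3, 2:1, 3:1, 4:3, 6:2, 7:1, 8:2, 9:2.
Sum = 3 + 1 + 1 + 3 + 2 + 1 + 2 + 2 = 15.

15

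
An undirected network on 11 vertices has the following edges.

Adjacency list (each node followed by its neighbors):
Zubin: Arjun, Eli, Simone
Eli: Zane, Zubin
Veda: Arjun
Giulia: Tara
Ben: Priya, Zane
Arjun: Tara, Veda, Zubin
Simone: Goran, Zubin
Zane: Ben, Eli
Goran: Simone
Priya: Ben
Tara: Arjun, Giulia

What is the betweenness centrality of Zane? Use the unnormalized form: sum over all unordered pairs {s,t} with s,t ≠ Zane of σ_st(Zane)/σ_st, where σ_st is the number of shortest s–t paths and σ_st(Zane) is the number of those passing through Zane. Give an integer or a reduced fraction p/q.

16

Pairs whose geodesics pass through Zane — Ben–Eli: 1; Ben–Veda: 1; Ben–Giulia: 1; Ben–Zubin: 1; Ben–Tara: 1; Ben–Goran: 1; Ben–Simone: 1; Ben–Arjun: 1; Eli–Priya: 1; Veda–Priya: 1; Giulia–Priya: 1; Zubin–Priya: 1; Tara–Priya: 1; Goran–Priya: 1 … (+2 more pairs).
All other pairs contribute 0.
Summing the contributions gives betweenness(Zane) = 16.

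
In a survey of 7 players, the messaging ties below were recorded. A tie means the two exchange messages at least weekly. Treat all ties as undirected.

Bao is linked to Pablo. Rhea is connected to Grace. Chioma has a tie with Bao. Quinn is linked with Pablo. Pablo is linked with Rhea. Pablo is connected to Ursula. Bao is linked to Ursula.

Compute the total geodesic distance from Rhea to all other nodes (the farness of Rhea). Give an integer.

Distances from Rhea: Bao:2, Chioma:3, Grace:1, Pablo:1, Quinn:2, Ursula:2.
Sum = 2 + 3 + 1 + 1 + 2 + 2 = 11.

11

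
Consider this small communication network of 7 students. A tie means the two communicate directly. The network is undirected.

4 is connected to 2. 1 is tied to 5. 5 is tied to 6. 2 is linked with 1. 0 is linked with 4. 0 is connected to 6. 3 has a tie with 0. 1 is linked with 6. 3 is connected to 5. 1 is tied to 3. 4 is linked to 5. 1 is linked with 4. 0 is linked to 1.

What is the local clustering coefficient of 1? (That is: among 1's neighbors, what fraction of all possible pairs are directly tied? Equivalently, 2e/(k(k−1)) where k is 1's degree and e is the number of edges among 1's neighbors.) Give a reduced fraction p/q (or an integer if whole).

1's neighbors: 0, 2, 3, 4, 5, and 6 (k = 6).
Possible neighbor pairs: C(6,2) = 15. Edges among them: 0–3, 0–4, 0–6, 2–4, 3–5, 4–5, 5–6 → e = 7.
Clustering(1) = 7/15.

7/15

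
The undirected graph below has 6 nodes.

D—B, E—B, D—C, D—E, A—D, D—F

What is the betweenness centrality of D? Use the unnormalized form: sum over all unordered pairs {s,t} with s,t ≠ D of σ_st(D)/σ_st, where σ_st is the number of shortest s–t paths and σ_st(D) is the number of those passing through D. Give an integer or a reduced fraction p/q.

9

Pairs whose geodesics pass through D — A–F: 1; A–C: 1; A–B: 1; A–E: 1; F–C: 1; F–B: 1; F–E: 1; C–B: 1; C–E: 1.
All other pairs contribute 0.
Summing the contributions gives betweenness(D) = 9.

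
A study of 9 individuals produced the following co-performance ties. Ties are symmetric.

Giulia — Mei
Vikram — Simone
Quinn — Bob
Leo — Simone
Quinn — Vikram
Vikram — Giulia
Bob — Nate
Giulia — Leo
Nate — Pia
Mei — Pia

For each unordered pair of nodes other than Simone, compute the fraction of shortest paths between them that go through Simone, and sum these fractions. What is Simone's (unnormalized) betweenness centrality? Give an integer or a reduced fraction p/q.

Pairs whose geodesics pass through Simone — Bob–Leo: 1/2; Leo–Vikram: 1/2; Leo–Quinn: 1/2.
All other pairs contribute 0.
Summing the contributions gives betweenness(Simone) = 3/2.

3/2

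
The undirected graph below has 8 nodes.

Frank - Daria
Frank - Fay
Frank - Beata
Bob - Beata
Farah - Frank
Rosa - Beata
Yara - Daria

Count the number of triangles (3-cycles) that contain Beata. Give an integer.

0

Beata's neighbors are Bob, Frank, and Rosa, but none of them are tied to each other, so no triangle contains Beata.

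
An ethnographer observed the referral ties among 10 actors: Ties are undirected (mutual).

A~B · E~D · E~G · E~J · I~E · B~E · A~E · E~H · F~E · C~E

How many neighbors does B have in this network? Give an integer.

B is directly tied to A and E. That is 2 neighbors, so the degree of B is 2.

2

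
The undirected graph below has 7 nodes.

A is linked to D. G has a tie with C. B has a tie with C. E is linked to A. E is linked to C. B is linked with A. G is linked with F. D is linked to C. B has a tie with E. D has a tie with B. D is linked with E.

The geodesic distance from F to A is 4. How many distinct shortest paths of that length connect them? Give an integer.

The shortest distance is 4. The length-4 paths are: F–G–C–B–A; F–G–C–D–A; F–G–C–E–A.
That gives 3 distinct shortest paths.

3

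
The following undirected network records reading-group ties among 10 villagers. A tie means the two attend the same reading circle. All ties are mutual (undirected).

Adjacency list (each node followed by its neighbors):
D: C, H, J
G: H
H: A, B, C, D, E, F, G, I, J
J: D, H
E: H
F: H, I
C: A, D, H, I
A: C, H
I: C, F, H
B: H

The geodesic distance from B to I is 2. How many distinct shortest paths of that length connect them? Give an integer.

The shortest distance is 2, and the only length-2 path is B–H–I. So there is exactly 1 shortest path.

1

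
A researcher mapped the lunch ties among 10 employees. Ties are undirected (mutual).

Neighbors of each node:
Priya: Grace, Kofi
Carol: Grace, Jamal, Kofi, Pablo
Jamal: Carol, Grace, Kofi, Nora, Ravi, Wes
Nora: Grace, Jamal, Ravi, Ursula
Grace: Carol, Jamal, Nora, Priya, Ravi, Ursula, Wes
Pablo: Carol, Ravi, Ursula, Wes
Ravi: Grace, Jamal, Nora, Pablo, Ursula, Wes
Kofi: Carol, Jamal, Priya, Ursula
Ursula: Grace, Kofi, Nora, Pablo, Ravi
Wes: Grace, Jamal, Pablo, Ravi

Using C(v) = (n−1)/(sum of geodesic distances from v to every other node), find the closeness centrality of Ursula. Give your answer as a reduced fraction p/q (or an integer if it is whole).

Distances from Ursula: Carol:2, Grace:1, Jamal:2, Kofi:1, Nora:1, Pablo:1, Priya:2, Ravi:1, Wes:2. Sum = 13.
n = 10, so closeness = 9/13.

9/13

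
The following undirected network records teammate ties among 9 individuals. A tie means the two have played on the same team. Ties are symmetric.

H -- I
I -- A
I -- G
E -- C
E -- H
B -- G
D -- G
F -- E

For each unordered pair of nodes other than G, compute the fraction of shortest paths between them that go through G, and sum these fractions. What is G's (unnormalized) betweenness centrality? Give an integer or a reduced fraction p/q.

Pairs whose geodesics pass through G — I–B: 1; I–D: 1; A–B: 1; A–D: 1; B–H: 1; B–F: 1; B–C: 1; B–D: 1; B–E: 1; H–D: 1; F–D: 1; C–D: 1; D–E: 1.
All other pairs contribute 0.
Summing the contributions gives betweenness(G) = 13.

13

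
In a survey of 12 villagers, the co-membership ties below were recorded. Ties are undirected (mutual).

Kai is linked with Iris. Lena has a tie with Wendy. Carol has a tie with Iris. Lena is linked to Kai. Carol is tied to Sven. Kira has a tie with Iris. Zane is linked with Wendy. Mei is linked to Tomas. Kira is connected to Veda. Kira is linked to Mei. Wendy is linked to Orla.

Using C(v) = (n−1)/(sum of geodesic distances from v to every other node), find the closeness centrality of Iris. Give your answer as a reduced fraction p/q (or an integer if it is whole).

Distances from Iris: Carol:1, Kai:1, Kira:1, Lena:2, Mei:2, Orla:4, Sven:2, Tomas:3, Veda:2, Wendy:3, Zane:4. Sum = 25.
n = 12, so closeness = 11/25.

11/25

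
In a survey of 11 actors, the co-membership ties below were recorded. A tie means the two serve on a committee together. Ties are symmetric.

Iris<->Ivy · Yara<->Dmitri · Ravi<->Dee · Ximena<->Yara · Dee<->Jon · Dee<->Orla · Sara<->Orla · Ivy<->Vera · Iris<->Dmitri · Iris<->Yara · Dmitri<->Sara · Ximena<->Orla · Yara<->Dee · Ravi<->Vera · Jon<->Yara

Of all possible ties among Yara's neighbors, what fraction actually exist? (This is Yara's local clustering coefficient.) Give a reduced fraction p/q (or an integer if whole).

Yara's neighbors: Dee, Dmitri, Iris, Jon, and Ximena (k = 5).
Possible neighbor pairs: C(5,2) = 10. Edges among them: Dee–Jon, Dmitri–Iris → e = 2.
Clustering(Yara) = 2/10 = 1/5.

1/5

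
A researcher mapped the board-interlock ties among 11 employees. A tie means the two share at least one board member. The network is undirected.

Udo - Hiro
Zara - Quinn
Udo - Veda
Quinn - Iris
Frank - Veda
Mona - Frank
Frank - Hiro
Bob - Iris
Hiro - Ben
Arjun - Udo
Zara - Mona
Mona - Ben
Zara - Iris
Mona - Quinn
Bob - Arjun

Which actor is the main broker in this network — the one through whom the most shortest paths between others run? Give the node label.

Mona

Unnormalized betweenness of each node: Arjun:88/15, Ben:44/15, Bob:163/30, Frank:44/5, Hiro:409/60, Iris:106/15, Mona:449/30, Quinn:211/60, Udo:44/5, Veda:137/60, Zara:211/60.
Mona has the largest value, 449/30, making it the main broker — the node through which the most shortest paths run.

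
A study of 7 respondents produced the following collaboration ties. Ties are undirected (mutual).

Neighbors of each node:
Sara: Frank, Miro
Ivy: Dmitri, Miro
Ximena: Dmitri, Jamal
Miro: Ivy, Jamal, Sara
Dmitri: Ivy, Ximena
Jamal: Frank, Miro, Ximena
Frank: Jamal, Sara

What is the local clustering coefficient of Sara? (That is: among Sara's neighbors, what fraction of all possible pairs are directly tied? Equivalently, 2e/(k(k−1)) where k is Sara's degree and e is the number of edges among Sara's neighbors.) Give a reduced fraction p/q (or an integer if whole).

Sara's neighbors: Frank and Miro (k = 2).
Possible neighbor pairs: C(2,2) = 1. Edges among them: none → e = 0.
Clustering(Sara) = 0/1.

0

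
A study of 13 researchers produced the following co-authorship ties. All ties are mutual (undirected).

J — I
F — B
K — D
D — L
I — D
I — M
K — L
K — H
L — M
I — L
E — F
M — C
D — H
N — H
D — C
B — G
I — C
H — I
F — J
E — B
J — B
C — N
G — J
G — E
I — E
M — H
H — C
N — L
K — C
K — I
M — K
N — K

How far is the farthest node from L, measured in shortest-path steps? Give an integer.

3

Distances from L: B:3, C:2, D:1, E:2, F:3, G:3, H:2, I:1, J:2, K:1, M:1, N:1.
The largest is 3 (to G, F, and B), so the eccentricity of L is 3.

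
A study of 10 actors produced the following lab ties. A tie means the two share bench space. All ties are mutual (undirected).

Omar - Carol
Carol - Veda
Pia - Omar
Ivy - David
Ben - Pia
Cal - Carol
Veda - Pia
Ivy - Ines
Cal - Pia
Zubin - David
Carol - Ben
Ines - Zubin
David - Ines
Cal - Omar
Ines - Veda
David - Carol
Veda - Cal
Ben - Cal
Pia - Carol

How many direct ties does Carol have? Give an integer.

Carol is directly tied to Ben, Cal, David, Omar, Pia, and Veda. That is 6 neighbors, so the degree of Carol is 6.

6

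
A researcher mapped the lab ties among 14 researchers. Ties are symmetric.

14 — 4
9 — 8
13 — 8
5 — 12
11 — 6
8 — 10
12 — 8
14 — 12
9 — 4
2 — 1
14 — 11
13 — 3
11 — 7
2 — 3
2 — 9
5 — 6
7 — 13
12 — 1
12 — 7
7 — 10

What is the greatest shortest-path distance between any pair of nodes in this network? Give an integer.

4

Eccentricity of each node (its greatest distance to any other): 1:3, 2:4, 3:4, 4:3, 5:4, 6:4, 7:3, 8:3, 9:4, 10:3, 11:4, 12:3, 13:3, 14:4.
The maximum eccentricity is 4, realized for instance by the pair 14–3 via 14 – 11 – 7 – 13 – 3. So the diameter is 4.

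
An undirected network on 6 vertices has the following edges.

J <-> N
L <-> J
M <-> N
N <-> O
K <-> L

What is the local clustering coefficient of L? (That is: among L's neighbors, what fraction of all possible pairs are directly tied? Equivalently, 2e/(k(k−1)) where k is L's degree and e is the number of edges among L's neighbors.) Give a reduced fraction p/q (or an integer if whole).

L's neighbors: J and K (k = 2).
Possible neighbor pairs: C(2,2) = 1. Edges among them: none → e = 0.
Clustering(L) = 0/1.

0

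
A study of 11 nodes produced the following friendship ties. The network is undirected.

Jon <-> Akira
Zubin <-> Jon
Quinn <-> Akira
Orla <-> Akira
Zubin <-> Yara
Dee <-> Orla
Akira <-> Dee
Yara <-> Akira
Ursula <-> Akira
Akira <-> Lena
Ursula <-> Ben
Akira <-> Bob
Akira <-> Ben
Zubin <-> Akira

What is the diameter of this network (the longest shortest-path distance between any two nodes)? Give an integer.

Eccentricity of each node (its greatest distance to any other): Akira:1, Ben:2, Bob:2, Dee:2, Jon:2, Lena:2, Orla:2, Quinn:2, Ursula:2, Yara:2, Zubin:2.
The maximum eccentricity is 2, realized for instance by the pair Ursula–Quinn via Ursula – Akira – Quinn. So the diameter is 2.

2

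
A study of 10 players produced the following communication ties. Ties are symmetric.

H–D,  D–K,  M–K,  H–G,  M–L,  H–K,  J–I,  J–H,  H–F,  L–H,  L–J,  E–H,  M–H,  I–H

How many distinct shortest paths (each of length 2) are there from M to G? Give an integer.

1

The shortest distance is 2, and the only length-2 path is M–H–G. So there is exactly 1 shortest path.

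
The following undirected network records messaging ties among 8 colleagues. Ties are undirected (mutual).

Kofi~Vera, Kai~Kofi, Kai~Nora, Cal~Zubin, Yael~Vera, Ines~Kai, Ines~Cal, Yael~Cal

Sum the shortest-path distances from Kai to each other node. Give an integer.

Distances from Kai: Cal:2, Ines:1, Kofi:1, Nora:1, Vera:2, Yael:3, Zubin:3.
Sum = 2 + 1 + 1 + 1 + 2 + 3 + 3 = 13.

13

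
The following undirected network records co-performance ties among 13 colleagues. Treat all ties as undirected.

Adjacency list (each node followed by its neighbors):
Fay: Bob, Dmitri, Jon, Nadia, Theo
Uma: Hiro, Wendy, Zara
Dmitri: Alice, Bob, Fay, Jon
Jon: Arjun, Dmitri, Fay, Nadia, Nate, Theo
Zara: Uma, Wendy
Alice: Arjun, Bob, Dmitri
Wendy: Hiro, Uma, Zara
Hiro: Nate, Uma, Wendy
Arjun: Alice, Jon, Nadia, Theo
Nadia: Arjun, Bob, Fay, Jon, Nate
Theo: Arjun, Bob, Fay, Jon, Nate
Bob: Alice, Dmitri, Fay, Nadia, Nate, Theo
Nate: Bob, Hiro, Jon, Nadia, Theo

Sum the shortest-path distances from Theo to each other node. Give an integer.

23

Distances from Theo: Alice:2, Arjun:1, Bob:1, Dmitri:2, Fay:1, Hiro:2, Jon:1, Nadia:2, Nate:1, Uma:3, Wendy:3, Zara:4.
Sum = 2 + 1 + 1 + 2 + 1 + 2 + 1 + 2 + 1 + 3 + 3 + 4 = 23.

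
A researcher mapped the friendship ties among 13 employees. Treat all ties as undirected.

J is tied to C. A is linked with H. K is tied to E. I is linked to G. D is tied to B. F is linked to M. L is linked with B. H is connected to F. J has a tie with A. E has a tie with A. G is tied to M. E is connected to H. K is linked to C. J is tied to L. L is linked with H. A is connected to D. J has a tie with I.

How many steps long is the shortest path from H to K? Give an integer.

2

One shortest route is H – E – K, which uses 2 edges, and H and K are not directly tied, so nothing shorter exists. So d(H,K) = 2.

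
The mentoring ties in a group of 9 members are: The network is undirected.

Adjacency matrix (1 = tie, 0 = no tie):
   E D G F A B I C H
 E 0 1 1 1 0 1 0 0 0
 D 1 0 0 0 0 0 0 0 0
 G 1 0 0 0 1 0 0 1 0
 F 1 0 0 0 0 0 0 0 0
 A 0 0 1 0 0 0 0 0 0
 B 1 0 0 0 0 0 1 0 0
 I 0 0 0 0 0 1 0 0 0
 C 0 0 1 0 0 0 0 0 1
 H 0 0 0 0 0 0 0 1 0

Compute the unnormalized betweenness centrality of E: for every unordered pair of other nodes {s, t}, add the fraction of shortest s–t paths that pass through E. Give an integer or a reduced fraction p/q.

Pairs whose geodesics pass through E — D–G: 1; D–F: 1; D–A: 1; D–B: 1; D–I: 1; D–C: 1; D–H: 1; G–F: 1; G–B: 1; G–I: 1; F–A: 1; F–B: 1; F–I: 1; F–C: 1 … (+7 more pairs).
All other pairs contribute 0.
Summing the contributions gives betweenness(E) = 21.

21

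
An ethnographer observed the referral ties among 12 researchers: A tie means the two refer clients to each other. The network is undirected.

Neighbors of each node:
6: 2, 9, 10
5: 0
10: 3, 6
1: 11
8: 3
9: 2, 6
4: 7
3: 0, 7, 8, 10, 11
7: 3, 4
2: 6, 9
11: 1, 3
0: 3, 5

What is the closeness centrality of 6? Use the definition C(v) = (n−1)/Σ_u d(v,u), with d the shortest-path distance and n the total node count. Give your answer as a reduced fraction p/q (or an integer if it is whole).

11/29

Distances from 6: 0:3, 1:4, 2:1, 3:2, 4:4, 5:4, 7:3, 8:3, 9:1, 10:1, 11:3. Sum = 29.
n = 12, so closeness = 11/29.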